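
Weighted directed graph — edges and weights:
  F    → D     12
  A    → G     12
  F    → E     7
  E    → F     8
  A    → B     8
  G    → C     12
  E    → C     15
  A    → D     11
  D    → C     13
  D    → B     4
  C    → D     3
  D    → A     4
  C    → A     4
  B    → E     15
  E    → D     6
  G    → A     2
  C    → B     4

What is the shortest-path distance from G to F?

33

A few of the G→F routes:
G -> A -> D -> B -> E -> F: 2 + 11 + 4 + 15 + 8 = 40
G -> A -> B -> E -> F: 2 + 8 + 15 + 8 = 33
G -> C -> D -> B -> E -> F: 12 + 3 + 4 + 15 + 8 = 42
G -> C -> B -> E -> F: 12 + 4 + 15 + 8 = 39
The minimum is 33.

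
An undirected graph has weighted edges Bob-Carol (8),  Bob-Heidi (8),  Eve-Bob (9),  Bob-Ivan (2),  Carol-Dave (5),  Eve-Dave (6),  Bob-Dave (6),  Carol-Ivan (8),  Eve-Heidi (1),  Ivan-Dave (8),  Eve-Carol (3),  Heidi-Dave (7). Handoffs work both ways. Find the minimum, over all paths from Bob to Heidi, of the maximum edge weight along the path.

6

Comparing a few candidate routes:
Bob-Dave-Heidi: max(6, 7) = 7
Bob-Dave-Carol-Eve-Heidi: max(6, 5, 3, 1) = 6
Bob-Dave-Eve-Heidi: max(6, 6, 1) = 6
The minimum achievable maximum is 6.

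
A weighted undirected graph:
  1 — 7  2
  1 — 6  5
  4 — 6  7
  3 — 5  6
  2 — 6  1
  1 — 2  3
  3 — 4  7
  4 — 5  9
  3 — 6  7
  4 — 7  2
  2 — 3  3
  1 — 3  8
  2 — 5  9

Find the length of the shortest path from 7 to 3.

8

Comparing a few candidate routes:
7-1-2-6-3: 2 + 3 + 1 + 7 = 13
7-1-6-2-3: 2 + 5 + 1 + 3 = 11
7-1-3: 2 + 8 = 10
7-4-6-2-3: 2 + 7 + 1 + 3 = 13
7-1-2-3: 2 + 3 + 3 = 8
7-4-3: 2 + 7 = 9
Best route has total 8.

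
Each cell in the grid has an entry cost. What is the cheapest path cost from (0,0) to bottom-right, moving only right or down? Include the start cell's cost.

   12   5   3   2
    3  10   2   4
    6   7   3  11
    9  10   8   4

37

Cheapest: (0,0) -> (0,1) -> (0,2) -> (1,2) -> (2,2) -> (3,2) -> (3,3)
  12 + 5 + 3 + 2 + 3 + 8 + 4 = 37
For comparison, the top-then-right route costs 41.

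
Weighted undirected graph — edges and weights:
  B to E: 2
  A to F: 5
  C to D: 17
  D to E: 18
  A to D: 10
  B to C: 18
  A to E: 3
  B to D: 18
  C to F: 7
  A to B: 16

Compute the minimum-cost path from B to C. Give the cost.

17

Some routes from B to C:
B - C: 18
B - E - D - C: 2 + 18 + 17 = 37
B - E - A - F - C: 2 + 3 + 5 + 7 = 17
B - E - A - D - C: 2 + 3 + 10 + 17 = 32
B - D - C: 18 + 17 = 35
B - A - F - C: 16 + 5 + 7 = 28
The minimum is 17.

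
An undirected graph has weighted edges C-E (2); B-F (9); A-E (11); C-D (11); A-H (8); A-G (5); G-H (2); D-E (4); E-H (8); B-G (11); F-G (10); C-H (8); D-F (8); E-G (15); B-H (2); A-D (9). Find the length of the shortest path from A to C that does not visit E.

15

Some routes from A to C avoiding E:
A→G→F→D→C: 5 + 10 + 8 + 11 = 34
A→G→F→B→H→C: 5 + 10 + 9 + 2 + 8 = 34
A→D→C: 9 + 11 = 20
A→H→C: 8 + 8 = 16
A→G→H→C: 5 + 2 + 8 = 15
A→G→B→H→C: 5 + 11 + 2 + 8 = 26
Best route has total 15.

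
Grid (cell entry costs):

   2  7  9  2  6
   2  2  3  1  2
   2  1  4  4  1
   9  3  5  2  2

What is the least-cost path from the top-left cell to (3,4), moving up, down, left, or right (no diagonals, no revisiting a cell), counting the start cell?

Take [0,0] → [1,0] → [1,1] → [1,2] → [1,3] → [1,4] → [2,4] → [3,4] for a total of 2 + 2 + 2 + 3 + 1 + 2 + 1 + 2 = 15.

15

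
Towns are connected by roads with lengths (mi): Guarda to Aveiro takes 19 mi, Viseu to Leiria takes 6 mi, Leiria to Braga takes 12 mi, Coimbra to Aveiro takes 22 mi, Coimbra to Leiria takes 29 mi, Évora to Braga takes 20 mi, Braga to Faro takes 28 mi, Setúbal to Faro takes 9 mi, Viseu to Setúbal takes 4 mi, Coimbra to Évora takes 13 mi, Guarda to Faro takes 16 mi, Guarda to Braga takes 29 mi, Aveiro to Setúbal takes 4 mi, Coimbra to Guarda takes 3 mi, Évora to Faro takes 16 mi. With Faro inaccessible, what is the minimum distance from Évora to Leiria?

Checking several routes:
Évora → Braga → Leiria: 20 + 12 = 32
Évora → Coimbra → Aveiro → Setúbal → Viseu → Leiria: 13 + 22 + 4 + 4 + 6 = 49
Évora → Coimbra → Guarda → Aveiro → Setúbal → Viseu → Leiria: 13 + 3 + 19 + 4 + 4 + 6 = 49
Évora → Coimbra → Leiria: 13 + 29 = 42
Évora → Braga → Guarda → Coimbra → Leiria: 20 + 29 + 3 + 29 = 81
Évora → Coimbra → Guarda → Braga → Leiria: 13 + 3 + 29 + 12 = 57
Best route has total 32 mi.

32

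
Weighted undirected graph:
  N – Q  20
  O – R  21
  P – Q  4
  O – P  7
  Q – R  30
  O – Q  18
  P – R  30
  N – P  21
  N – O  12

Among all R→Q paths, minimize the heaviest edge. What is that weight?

A few of the R→Q routes:
R-O-Q: max(21, 18) = 21
R-O-N-P-Q: max(21, 12, 21, 4) = 21
R-O-P-N-Q: max(21, 7, 21, 20) = 21
R-O-N-Q: max(21, 12, 20) = 21
R-O-P-Q: max(21, 7, 4) = 21
Smallest bottleneck: 21.

21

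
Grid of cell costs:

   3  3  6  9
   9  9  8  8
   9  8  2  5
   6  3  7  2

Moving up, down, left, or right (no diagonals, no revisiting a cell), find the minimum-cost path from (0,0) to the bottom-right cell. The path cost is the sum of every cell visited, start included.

Best path: r0c0 → r0c1 → r0c2 → r1c2 → r2c2 → r2c3 → r3c3
Cost: 3 + 3 + 6 + 8 + 2 + 5 + 2 = 29

29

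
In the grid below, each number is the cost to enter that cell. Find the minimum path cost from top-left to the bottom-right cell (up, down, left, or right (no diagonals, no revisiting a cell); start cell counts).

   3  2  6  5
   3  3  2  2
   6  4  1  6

17

One optimal route is [0,0] [0,1] [1,1] [1,2] [2,2] [2,3].
Its cost is 3 + 2 + 3 + 2 + 1 + 6 = 17.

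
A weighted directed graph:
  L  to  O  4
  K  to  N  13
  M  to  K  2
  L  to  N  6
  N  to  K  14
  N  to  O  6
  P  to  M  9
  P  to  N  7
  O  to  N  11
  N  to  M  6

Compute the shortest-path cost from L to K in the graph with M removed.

Candidate routes:
L-O-N-K: 4 + 11 + 14 = 29
L-N-K: 6 + 14 = 20
Best route has total 20.

20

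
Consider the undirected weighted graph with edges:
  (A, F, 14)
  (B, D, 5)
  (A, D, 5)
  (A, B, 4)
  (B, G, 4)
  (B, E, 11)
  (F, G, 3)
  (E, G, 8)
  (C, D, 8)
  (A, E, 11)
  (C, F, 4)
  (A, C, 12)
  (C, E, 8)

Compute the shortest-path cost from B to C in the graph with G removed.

13

A few of the B→C routes:
B - A - D - C: 4 + 5 + 8 = 17
B - D - C: 5 + 8 = 13
B - D - A - C: 5 + 5 + 12 = 22
B - A - F - C: 4 + 14 + 4 = 22
B - E - C: 11 + 8 = 19
B - A - C: 4 + 12 = 16
Shortest: 13.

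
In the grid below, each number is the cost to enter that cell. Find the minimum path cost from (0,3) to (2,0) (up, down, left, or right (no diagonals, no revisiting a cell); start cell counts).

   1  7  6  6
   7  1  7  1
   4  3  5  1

One optimal route is [0,3] → [1,3] → [2,3] → [2,2] → [2,1] → [2,0].
Its cost is 6 + 1 + 1 + 5 + 3 + 4 = 20.

20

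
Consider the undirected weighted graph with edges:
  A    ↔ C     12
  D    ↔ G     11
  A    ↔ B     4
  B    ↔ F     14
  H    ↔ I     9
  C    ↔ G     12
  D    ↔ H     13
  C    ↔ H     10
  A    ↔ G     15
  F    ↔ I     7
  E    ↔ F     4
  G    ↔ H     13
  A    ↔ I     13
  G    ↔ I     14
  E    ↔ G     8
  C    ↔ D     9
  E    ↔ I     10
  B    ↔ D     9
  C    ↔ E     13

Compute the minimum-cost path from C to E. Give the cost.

Comparing a few candidate routes:
C→H→I→E: 10 + 9 + 10 = 29
C→D→G→E: 9 + 11 + 8 = 28
C→G→E: 12 + 8 = 20
C→E: 13
The minimum is 13.

13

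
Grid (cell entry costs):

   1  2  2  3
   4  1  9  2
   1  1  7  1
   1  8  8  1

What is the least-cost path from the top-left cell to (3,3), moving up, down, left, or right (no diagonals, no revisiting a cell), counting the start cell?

12

Take (0,0)→(0,1)→(0,2)→(0,3)→(1,3)→(2,3)→(3,3) for a total of 1 + 2 + 2 + 3 + 2 + 1 + 1 = 12.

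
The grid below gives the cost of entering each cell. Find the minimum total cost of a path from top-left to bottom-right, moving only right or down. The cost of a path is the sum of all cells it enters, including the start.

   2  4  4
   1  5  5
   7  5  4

Cheapest: (0,0)→(1,0)→(1,1)→(1,2)→(2,2)
  2 + 1 + 5 + 5 + 4 = 17
For comparison, the top-then-right route costs 19.

17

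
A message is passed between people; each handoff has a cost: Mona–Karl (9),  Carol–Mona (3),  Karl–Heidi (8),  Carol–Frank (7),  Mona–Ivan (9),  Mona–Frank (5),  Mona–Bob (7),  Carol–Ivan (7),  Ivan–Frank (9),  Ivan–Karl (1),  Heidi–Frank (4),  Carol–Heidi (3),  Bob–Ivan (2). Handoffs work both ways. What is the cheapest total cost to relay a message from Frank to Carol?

Comparing a few candidate routes:
Frank -> Mona -> Carol: 5 + 3 = 8
Frank -> Carol: 7
Frank -> Ivan -> Carol: 9 + 7 = 16
Frank -> Heidi -> Carol: 4 + 3 = 7
Shortest: 7.

7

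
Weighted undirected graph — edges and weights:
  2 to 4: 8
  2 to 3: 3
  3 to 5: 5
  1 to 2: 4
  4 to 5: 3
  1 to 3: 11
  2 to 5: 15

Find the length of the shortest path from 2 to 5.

8

A few of the 2→5 routes:
2 -> 5: 15
2 -> 3 -> 5: 3 + 5 = 8
2 -> 4 -> 5: 8 + 3 = 11
The minimum is 8.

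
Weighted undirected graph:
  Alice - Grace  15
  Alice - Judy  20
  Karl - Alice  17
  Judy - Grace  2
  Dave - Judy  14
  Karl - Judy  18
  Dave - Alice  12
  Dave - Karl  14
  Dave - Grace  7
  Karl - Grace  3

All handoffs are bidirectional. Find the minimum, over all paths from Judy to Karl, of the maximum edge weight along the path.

3

Comparing a few candidate routes:
Judy → Dave → Grace → Karl: max(14, 7, 3) = 14
Judy → Grace → Alice → Dave → Karl: max(2, 15, 12, 14) = 15
Judy → Grace → Karl: max(2, 3) = 3
Judy → Grace → Dave → Karl: max(2, 7, 14) = 14
Judy → Dave → Karl: max(14, 14) = 14
Best route has worst link 3.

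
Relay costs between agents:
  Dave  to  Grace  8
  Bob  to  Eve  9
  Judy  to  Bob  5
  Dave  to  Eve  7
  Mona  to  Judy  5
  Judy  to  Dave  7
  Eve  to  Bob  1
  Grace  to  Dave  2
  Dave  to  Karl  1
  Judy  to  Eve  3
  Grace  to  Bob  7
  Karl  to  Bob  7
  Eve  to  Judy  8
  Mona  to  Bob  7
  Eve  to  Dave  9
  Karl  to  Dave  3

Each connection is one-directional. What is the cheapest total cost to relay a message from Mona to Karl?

13

Candidate routes:
Mona→Judy→Eve→Dave→Karl: 5 + 3 + 9 + 1 = 18
Mona→Judy→Dave→Karl: 5 + 7 + 1 = 13
Mona→Bob→Eve→Dave→Karl: 7 + 9 + 9 + 1 = 26
Mona→Bob→Eve→Judy→Dave→Karl: 7 + 9 + 8 + 7 + 1 = 32
Mona→Judy→Bob→Eve→Dave→Karl: 5 + 5 + 9 + 9 + 1 = 29
The minimum is 13.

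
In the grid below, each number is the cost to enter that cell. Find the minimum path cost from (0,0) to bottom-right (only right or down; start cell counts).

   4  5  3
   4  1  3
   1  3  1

Best path: [0,0]→[1,0]→[1,1]→[1,2]→[2,2]
Cost: 4 + 4 + 1 + 3 + 1 = 13
For comparison, the top-then-right route costs 16.

13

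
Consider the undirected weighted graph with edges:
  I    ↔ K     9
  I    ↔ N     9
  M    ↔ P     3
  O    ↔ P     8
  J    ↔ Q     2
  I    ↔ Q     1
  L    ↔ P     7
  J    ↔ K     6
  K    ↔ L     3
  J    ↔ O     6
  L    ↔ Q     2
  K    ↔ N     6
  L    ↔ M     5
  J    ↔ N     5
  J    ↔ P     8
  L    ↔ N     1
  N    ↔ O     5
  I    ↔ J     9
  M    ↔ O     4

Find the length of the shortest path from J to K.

Checking several routes:
J → Q → L → N → K: 2 + 2 + 1 + 6 = 11
J → Q → L → K: 2 + 2 + 3 = 7
J → N → K: 5 + 6 = 11
J → N → L → K: 5 + 1 + 3 = 9
J → K: 6
The minimum is 6.

6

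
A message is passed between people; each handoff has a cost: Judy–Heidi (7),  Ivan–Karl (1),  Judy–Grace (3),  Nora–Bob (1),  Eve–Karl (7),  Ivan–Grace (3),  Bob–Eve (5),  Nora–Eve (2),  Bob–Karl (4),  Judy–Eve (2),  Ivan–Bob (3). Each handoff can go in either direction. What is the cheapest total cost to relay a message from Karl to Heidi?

A few of the Karl→Heidi routes:
Karl - Ivan - Grace - Judy - Heidi: 1 + 3 + 3 + 7 = 14
Karl - Ivan - Bob - Nora - Eve - Judy - Heidi: 1 + 3 + 1 + 2 + 2 + 7 = 16
Karl - Bob - Eve - Judy - Heidi: 4 + 5 + 2 + 7 = 18
Karl - Bob - Nora - Eve - Judy - Heidi: 4 + 1 + 2 + 2 + 7 = 16
Karl - Ivan - Bob - Eve - Judy - Heidi: 1 + 3 + 5 + 2 + 7 = 18
Karl - Eve - Judy - Heidi: 7 + 2 + 7 = 16
Shortest: 14.

14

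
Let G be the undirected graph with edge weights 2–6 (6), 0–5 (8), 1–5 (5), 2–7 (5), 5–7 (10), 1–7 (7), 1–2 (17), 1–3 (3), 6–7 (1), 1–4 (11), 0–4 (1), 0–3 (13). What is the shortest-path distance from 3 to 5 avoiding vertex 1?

21

Candidate routes:
3 -> 0 -> 5: 13 + 8 = 21
Best route has total 21.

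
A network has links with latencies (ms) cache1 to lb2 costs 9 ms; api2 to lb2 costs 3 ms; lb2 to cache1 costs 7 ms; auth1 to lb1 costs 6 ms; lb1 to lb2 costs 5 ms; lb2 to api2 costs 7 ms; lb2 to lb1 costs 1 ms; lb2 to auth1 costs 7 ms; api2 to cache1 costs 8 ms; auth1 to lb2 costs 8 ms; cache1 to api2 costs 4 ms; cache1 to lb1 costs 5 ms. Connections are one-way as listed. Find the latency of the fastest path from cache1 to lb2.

Routes from cache1 to lb2:
cache1 - api2 - lb2: 4 + 3 = 7
cache1 - lb1 - lb2: 5 + 5 = 10
cache1 - lb2: 9
Shortest: 7 ms.

7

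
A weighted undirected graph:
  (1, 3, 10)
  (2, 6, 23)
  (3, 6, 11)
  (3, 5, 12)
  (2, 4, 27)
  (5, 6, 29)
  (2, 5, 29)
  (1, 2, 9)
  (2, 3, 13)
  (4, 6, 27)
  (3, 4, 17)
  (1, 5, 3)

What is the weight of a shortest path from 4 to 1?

Checking several routes:
4→3→1: 17 + 10 = 27
4→3→5→1: 17 + 12 + 3 = 32
4→6→3→1: 27 + 11 + 10 = 48
4→3→2→1: 17 + 13 + 9 = 39
4→2→1: 27 + 9 = 36
The minimum is 27.

27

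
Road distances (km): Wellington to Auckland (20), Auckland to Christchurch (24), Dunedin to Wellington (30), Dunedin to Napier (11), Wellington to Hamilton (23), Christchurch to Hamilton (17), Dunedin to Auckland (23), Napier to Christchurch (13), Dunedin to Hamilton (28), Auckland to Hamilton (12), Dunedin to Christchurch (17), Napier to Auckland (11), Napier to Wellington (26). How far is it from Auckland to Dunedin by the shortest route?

Comparing a few candidate routes:
Auckland→Dunedin: 23
Auckland→Hamilton→Dunedin: 12 + 28 = 40
Auckland→Napier→Dunedin: 11 + 11 = 22
The minimum is 22 km.

22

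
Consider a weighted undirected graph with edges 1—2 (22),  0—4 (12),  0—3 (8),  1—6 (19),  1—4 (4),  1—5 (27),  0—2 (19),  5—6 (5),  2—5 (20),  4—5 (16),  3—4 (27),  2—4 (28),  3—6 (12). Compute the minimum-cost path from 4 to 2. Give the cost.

26

Checking several routes:
4 -> 0 -> 2: 12 + 19 = 31
4 -> 1 -> 6 -> 5 -> 2: 4 + 19 + 5 + 20 = 48
4 -> 5 -> 2: 16 + 20 = 36
4 -> 1 -> 2: 4 + 22 = 26
4 -> 2: 28
The minimum is 26.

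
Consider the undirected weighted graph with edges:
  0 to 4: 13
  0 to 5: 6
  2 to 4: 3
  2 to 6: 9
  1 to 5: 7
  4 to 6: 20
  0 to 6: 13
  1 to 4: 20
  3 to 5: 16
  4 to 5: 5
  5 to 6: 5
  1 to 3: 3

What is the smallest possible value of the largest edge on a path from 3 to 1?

3

A few of the 3→1 routes:
3-5-1: max(16, 7) = 16
3-5-0-6-4-1: max(16, 6, 13, 20, 20) = 20
3-5-0-6-2-4-1: max(16, 6, 13, 9, 3, 20) = 20
3-5-4-1: max(16, 5, 20) = 20
3-1: max(3) = 3
3-5-0-4-1: max(16, 6, 13, 20) = 20
Smallest bottleneck: 3.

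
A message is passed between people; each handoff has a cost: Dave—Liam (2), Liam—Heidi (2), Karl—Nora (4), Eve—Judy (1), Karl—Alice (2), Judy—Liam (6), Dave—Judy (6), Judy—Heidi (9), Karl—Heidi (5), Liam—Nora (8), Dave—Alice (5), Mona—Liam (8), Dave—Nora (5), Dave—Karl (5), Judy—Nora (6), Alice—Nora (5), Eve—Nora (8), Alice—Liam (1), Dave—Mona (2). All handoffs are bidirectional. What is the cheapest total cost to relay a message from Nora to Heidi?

8

Some routes from Nora to Heidi:
Nora - Alice - Liam - Heidi: 5 + 1 + 2 = 8
Nora - Alice - Karl - Heidi: 5 + 2 + 5 = 12
Nora - Dave - Liam - Heidi: 5 + 2 + 2 = 9
Nora - Karl - Heidi: 4 + 5 = 9
Nora - Karl - Alice - Liam - Heidi: 4 + 2 + 1 + 2 = 9
Nora - Liam - Heidi: 8 + 2 = 10
The minimum is 8.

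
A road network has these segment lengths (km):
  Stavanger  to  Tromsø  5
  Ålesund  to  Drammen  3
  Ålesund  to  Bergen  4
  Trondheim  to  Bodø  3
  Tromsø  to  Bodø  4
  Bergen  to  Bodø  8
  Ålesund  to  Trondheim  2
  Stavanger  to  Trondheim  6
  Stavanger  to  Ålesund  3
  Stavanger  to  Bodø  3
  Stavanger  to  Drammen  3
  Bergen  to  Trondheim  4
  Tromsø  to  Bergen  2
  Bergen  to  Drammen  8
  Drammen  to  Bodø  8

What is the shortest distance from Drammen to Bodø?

Some routes from Drammen to Bodø:
Drammen → Stavanger → Bodø: 3 + 3 = 6
Drammen → Ålesund → Stavanger → Bodø: 3 + 3 + 3 = 9
Drammen → Ålesund → Trondheim → Bodø: 3 + 2 + 3 = 8
Drammen → Bodø: 8
Drammen → Stavanger → Ålesund → Trondheim → Bodø: 3 + 3 + 2 + 3 = 11
Shortest: 6 km.

6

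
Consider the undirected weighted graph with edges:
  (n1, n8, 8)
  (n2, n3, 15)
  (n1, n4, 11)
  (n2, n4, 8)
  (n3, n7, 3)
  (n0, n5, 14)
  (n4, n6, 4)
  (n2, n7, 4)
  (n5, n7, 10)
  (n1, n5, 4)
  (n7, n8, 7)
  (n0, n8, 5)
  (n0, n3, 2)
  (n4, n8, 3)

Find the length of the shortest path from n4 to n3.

10

A few of the n4→n3 routes:
n4 - n8 - n0 - n3: 3 + 5 + 2 = 10
n4 - n2 - n3: 8 + 15 = 23
n4 - n2 - n7 - n3: 8 + 4 + 3 = 15
n4 - n2 - n7 - n8 - n0 - n3: 8 + 4 + 7 + 5 + 2 = 26
n4 - n1 - n8 - n0 - n3: 11 + 8 + 5 + 2 = 26
n4 - n8 - n7 - n3: 3 + 7 + 3 = 13
The minimum is 10.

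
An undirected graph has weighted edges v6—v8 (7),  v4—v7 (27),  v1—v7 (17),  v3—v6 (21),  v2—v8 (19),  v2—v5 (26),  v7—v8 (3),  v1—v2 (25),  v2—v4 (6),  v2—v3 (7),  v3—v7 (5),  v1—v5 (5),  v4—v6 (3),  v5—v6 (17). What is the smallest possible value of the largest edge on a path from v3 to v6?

Comparing a few candidate routes:
v3 - v7 - v8 - v2 - v4 - v6: max(5, 3, 19, 6, 3) = 19
v3 - v7 - v8 - v6: max(5, 3, 7) = 7
v3 - v2 - v8 - v7 - v1 - v5 - v6: max(7, 19, 3, 17, 5, 17) = 19
v3 - v7 - v1 - v5 - v6: max(5, 17, 5, 17) = 17
v3 - v2 - v4 - v6: max(7, 6, 3) = 7
The minimum achievable maximum is 7.

7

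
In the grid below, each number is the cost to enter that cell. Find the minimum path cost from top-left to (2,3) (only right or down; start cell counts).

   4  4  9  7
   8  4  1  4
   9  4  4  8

Cheapest: (0,0) → (0,1) → (1,1) → (1,2) → (1,3) → (2,3)
  4 + 4 + 4 + 1 + 4 + 8 = 25
For comparison, the top-then-right route costs 36.

25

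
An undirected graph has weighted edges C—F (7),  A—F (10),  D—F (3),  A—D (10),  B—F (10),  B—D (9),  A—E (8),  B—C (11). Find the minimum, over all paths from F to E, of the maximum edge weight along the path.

Paths from F to E:
F-B-D-A-E: max(10, 9, 10, 8) = 10
F-C-B-D-A-E: max(7, 11, 9, 10, 8) = 11
F-A-E: max(10, 8) = 10
F-D-A-E: max(3, 10, 8) = 10
The minimum achievable maximum is 10.

10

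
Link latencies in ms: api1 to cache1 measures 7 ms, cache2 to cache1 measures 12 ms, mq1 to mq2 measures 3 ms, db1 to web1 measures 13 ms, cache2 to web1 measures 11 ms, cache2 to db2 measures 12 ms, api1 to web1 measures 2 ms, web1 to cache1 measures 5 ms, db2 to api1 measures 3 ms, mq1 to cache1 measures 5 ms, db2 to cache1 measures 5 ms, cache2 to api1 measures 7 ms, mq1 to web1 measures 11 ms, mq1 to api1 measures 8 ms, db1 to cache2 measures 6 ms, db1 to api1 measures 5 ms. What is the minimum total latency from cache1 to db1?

12

Some routes from cache1 to db1:
cache1-api1-db1: 7 + 5 = 12
cache1-db2-api1-db1: 5 + 3 + 5 = 13
cache1-cache2-db1: 12 + 6 = 18
cache1-mq1-api1-db1: 5 + 8 + 5 = 18
cache1-web1-api1-db1: 5 + 2 + 5 = 12
The minimum is 12 ms.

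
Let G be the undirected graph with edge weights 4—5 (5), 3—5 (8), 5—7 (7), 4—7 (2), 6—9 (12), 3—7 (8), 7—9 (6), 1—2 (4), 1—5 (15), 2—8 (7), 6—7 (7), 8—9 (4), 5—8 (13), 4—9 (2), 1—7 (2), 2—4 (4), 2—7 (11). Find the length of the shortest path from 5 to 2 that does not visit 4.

13

Comparing a few candidate routes:
5 → 7 → 1 → 2: 7 + 2 + 4 = 13
5 → 1 → 2: 15 + 4 = 19
5 → 7 → 2: 7 + 11 = 18
5 → 8 → 2: 13 + 7 = 20
Best route has total 13.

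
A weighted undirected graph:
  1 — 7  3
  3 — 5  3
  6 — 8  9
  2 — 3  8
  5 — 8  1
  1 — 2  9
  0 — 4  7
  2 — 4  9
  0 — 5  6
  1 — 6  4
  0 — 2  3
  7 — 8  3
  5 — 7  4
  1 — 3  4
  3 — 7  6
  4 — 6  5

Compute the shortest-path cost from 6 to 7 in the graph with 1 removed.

Some routes from 6 to 7 avoiding 1:
6 -> 4 -> 0 -> 5 -> 8 -> 7: 5 + 7 + 6 + 1 + 3 = 22
6 -> 8 -> 7: 9 + 3 = 12
6 -> 8 -> 5 -> 3 -> 7: 9 + 1 + 3 + 6 = 19
6 -> 8 -> 5 -> 7: 9 + 1 + 4 = 14
The minimum is 12.

12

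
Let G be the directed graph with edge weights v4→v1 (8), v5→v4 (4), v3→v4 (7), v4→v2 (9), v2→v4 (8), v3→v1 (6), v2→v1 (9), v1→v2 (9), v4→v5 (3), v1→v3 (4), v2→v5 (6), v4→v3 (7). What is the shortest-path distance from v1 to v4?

Routes from v1 to v4:
v1 → v2 → v4: 9 + 8 = 17
v1 → v2 → v5 → v4: 9 + 6 + 4 = 19
v1 → v3 → v4: 4 + 7 = 11
Shortest: 11.

11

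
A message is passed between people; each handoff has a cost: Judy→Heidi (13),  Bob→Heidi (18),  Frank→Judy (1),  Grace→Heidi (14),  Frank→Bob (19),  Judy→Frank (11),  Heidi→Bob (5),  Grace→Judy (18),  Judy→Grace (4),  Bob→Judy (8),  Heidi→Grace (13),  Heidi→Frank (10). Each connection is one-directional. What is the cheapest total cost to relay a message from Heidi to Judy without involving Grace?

11

Paths from Heidi to Judy avoiding Grace:
Heidi→Frank→Bob→Judy: 10 + 19 + 8 = 37
Heidi→Bob→Judy: 5 + 8 = 13
Heidi→Frank→Judy: 10 + 1 = 11
Best route has total 11.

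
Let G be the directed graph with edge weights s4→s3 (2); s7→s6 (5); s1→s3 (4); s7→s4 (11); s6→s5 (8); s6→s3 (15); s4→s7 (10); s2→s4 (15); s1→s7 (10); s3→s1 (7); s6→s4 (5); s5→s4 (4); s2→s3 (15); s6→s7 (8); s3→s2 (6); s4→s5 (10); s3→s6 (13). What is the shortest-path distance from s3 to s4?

18

Checking several routes:
s3 → s2 → s4: 6 + 15 = 21
s3 → s6 → s5 → s4: 13 + 8 + 4 = 25
s3 → s6 → s4: 13 + 5 = 18
s3 → s1 → s7 → s6 → s4: 7 + 10 + 5 + 5 = 27
Shortest: 18.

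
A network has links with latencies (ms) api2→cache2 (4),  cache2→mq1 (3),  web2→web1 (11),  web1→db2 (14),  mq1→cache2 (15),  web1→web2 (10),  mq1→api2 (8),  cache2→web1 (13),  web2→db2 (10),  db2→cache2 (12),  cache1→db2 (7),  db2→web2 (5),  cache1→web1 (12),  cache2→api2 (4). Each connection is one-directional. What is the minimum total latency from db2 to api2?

16

Routes from db2 to api2:
db2-cache2-mq1-api2: 12 + 3 + 8 = 23
db2-cache2-api2: 12 + 4 = 16
The minimum is 16 ms.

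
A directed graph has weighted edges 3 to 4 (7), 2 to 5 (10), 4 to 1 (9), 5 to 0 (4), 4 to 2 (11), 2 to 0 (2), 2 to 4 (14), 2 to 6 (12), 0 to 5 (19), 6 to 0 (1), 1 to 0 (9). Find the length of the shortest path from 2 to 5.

Candidate routes:
2 - 6 - 0 - 5: 12 + 1 + 19 = 32
2 - 0 - 5: 2 + 19 = 21
2 - 5: 10
2 - 4 - 1 - 0 - 5: 14 + 9 + 9 + 19 = 51
The minimum is 10.

10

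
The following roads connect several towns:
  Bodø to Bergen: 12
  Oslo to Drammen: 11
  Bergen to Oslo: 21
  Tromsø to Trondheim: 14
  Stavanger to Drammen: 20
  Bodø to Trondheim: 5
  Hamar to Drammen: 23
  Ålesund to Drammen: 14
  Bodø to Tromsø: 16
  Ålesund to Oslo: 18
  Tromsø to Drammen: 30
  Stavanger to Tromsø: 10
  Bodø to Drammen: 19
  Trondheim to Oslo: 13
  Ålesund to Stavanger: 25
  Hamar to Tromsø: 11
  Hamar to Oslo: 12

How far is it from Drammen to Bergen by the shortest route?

31

Comparing a few candidate routes:
Drammen-Ålesund-Oslo-Bergen: 14 + 18 + 21 = 53
Drammen-Oslo-Trondheim-Bodø-Bergen: 11 + 13 + 5 + 12 = 41
Drammen-Bodø-Bergen: 19 + 12 = 31
Drammen-Stavanger-Tromsø-Bodø-Bergen: 20 + 10 + 16 + 12 = 58
Drammen-Oslo-Bergen: 11 + 21 = 32
Drammen-Hamar-Oslo-Bergen: 23 + 12 + 21 = 56
Best route has total 31.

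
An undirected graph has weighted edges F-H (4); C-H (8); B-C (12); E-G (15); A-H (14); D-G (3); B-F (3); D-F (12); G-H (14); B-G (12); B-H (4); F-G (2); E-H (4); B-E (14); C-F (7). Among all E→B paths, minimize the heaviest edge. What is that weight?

Comparing a few candidate routes:
E → H → F → B: max(4, 4, 3) = 4
E → H → F → D → G → B: max(4, 4, 12, 3, 12) = 12
E → H → F → C → B: max(4, 4, 7, 12) = 12
E → H → C → F → B: max(4, 8, 7, 3) = 8
E → H → F → G → B: max(4, 4, 2, 12) = 12
E → H → B: max(4, 4) = 4
The minimum achievable maximum is 4.

4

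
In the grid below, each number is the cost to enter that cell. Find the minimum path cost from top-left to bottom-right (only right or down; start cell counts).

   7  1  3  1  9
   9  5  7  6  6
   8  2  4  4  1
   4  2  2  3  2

Best path: [0,0] [0,1] [1,1] [2,1] [3,1] [3,2] [3,3] [3,4]
Cost: 7 + 1 + 5 + 2 + 2 + 2 + 3 + 2 = 24

24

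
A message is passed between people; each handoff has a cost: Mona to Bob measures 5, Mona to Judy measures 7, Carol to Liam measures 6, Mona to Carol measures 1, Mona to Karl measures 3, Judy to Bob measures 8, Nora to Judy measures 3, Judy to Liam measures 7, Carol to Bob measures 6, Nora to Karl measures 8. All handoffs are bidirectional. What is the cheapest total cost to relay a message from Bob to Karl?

8

Checking several routes:
Bob -> Mona -> Karl: 5 + 3 = 8
Bob -> Carol -> Mona -> Karl: 6 + 1 + 3 = 10
Bob -> Judy -> Mona -> Karl: 8 + 7 + 3 = 18
Best route has total 8.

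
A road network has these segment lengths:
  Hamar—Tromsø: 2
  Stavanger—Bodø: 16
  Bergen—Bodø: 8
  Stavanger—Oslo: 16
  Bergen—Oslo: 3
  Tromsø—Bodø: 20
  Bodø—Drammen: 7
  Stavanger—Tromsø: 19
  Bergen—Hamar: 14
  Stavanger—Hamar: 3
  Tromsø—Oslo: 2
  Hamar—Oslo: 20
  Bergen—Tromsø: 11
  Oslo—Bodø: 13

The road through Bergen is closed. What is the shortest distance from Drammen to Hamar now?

Some routes from Drammen to Hamar avoiding Bergen:
Drammen - Bodø - Oslo - Stavanger - Hamar: 7 + 13 + 16 + 3 = 39
Drammen - Bodø - Tromsø - Hamar: 7 + 20 + 2 = 29
Drammen - Bodø - Oslo - Tromsø - Hamar: 7 + 13 + 2 + 2 = 24
Drammen - Bodø - Stavanger - Hamar: 7 + 16 + 3 = 26
The minimum is 24.

24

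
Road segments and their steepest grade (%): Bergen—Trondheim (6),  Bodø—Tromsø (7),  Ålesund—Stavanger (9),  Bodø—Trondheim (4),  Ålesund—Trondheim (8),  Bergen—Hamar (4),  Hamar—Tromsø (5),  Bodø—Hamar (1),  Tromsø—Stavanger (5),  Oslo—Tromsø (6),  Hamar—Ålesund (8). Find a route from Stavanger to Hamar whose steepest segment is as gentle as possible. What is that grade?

5

Comparing a few candidate routes:
Stavanger -> Tromsø -> Hamar: max(5, 5) = 5
Stavanger -> Tromsø -> Bodø -> Trondheim -> Bergen -> Hamar: max(5, 7, 4, 6, 4) = 7
Stavanger -> Tromsø -> Bodø -> Hamar: max(5, 7, 1) = 7
Stavanger -> Tromsø -> Bodø -> Trondheim -> Ålesund -> Hamar: max(5, 7, 4, 8, 8) = 8
Best route has worst link 5%.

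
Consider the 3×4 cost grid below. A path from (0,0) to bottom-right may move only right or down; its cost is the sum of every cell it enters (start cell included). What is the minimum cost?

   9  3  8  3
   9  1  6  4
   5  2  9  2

25

Path r0c0 → r0c1 → r1c1 → r1c2 → r1c3 → r2c3: 9 + 3 + 1 + 6 + 4 + 2 = 25.
(Top row then right column would cost 29.)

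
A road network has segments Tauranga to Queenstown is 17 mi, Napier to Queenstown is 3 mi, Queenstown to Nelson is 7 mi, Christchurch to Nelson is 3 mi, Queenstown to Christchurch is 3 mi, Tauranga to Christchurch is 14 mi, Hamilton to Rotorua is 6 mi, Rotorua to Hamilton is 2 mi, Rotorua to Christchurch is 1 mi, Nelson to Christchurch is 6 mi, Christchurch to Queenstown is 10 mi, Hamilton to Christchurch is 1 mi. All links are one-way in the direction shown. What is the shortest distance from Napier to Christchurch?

6

Candidate routes:
Napier→Queenstown→Christchurch: 3 + 3 = 6
Napier→Queenstown→Nelson→Christchurch: 3 + 7 + 6 = 16
Shortest: 6 mi.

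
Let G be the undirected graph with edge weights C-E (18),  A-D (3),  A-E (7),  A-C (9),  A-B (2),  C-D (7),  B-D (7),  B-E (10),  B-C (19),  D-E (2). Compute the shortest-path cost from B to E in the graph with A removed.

Candidate routes:
B-D-E: 7 + 2 = 9
B-C-D-E: 19 + 7 + 2 = 28
B-D-C-E: 7 + 7 + 18 = 32
B-E: 10
B-C-E: 19 + 18 = 37
Shortest: 9.

9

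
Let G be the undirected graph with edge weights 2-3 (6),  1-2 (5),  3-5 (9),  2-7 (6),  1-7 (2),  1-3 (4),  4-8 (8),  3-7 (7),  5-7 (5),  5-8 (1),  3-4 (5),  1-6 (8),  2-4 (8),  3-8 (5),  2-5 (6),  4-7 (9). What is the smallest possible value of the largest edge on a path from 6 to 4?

Comparing a few candidate routes:
6-1-7-3-4: max(8, 2, 7, 5) = 8
6-1-7-3-8-5-2-4: max(8, 2, 7, 5, 1, 6, 8) = 8
6-1-7-3-8-4: max(8, 2, 7, 5, 8) = 8
The minimum achievable maximum is 8.

8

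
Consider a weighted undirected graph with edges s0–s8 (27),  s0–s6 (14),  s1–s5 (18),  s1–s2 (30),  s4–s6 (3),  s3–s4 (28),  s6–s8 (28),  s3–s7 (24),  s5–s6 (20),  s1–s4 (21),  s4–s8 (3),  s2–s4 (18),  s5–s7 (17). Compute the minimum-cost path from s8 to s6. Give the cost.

Routes from s8 to s6:
s8-s0-s6: 27 + 14 = 41
s8-s6: 28
s8-s4-s1-s5-s6: 3 + 21 + 18 + 20 = 62
s8-s4-s3-s7-s5-s6: 3 + 28 + 24 + 17 + 20 = 92
s8-s4-s6: 3 + 3 = 6
s8-s4-s2-s1-s5-s6: 3 + 18 + 30 + 18 + 20 = 89
Best route has total 6.

6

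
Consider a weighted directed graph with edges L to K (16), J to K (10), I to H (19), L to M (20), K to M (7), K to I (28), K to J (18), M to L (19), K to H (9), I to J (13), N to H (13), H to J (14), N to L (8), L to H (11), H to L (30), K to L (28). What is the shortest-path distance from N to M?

28

A few of the N→M routes:
N → L → H → J → K → M: 8 + 11 + 14 + 10 + 7 = 50
N → H → J → K → M: 13 + 14 + 10 + 7 = 44
N → H → L → M: 13 + 30 + 20 = 63
N → L → M: 8 + 20 = 28
N → L → K → M: 8 + 16 + 7 = 31
Best route has total 28.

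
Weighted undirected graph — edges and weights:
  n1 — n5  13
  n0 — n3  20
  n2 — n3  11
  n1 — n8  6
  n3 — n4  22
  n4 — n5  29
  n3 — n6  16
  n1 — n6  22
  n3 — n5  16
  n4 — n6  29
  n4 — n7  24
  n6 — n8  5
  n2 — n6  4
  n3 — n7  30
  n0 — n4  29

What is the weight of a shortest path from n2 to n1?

A few of the n2→n1 routes:
n2 → n6 → n1: 4 + 22 = 26
n2 → n3 → n6 → n8 → n1: 11 + 16 + 5 + 6 = 38
n2 → n6 → n8 → n1: 4 + 5 + 6 = 15
The minimum is 15.

15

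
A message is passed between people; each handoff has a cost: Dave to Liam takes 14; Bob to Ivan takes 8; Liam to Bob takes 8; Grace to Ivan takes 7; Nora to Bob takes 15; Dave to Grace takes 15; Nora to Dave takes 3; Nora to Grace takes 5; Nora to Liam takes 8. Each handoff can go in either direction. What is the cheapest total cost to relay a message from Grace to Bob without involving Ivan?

20

Checking several routes:
Grace→Dave→Nora→Bob: 15 + 3 + 15 = 33
Grace→Nora→Dave→Liam→Bob: 5 + 3 + 14 + 8 = 30
Grace→Nora→Liam→Bob: 5 + 8 + 8 = 21
Grace→Nora→Bob: 5 + 15 = 20
Shortest: 20.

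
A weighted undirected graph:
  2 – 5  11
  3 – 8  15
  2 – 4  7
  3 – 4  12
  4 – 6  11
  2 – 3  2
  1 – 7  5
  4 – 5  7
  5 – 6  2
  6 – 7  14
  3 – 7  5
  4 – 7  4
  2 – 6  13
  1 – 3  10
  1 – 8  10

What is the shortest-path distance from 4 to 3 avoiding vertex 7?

A few of the 4→3 routes:
4 → 5 → 2 → 3: 7 + 11 + 2 = 20
4 → 3: 12
4 → 2 → 3: 7 + 2 = 9
Best route has total 9.

9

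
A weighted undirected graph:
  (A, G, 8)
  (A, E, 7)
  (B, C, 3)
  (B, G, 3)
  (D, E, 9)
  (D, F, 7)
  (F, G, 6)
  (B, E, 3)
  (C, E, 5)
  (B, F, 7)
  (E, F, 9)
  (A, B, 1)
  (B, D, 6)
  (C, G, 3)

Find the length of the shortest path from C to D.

9

Checking several routes:
C→E→D: 5 + 9 = 14
C→G→B→D: 3 + 3 + 6 = 12
C→B→D: 3 + 6 = 9
Best route has total 9.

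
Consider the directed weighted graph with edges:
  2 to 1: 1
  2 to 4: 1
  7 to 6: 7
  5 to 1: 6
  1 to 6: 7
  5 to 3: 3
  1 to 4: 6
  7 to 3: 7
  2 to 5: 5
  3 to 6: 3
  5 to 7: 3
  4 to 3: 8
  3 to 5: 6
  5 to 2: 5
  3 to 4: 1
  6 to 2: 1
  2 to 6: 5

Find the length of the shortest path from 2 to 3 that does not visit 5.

9

Paths from 2 to 3 avoiding 5:
2 - 4 - 3: 1 + 8 = 9
2 - 1 - 4 - 3: 1 + 6 + 8 = 15
Best route has total 9.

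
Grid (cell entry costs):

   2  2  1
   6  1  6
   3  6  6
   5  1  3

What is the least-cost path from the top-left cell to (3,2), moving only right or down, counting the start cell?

15

Take [0,0] → [0,1] → [1,1] → [2,1] → [3,1] → [3,2] for a total of 2 + 2 + 1 + 6 + 1 + 3 = 15.
(Top row then right column would cost 20.)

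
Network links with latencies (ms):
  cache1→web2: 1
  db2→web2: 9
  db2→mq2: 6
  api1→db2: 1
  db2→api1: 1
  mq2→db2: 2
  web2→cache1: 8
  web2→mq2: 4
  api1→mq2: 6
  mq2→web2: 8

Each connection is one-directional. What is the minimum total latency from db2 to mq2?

6

Candidate routes:
db2-mq2: 6
db2-web2-mq2: 9 + 4 = 13
db2-api1-mq2: 1 + 6 = 7
Shortest: 6 ms.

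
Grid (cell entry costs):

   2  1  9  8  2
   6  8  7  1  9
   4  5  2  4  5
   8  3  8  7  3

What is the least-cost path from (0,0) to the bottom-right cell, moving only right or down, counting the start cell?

30

Path r0c0→r0c1→r1c1→r2c1→r2c2→r2c3→r2c4→r3c4: 2 + 1 + 8 + 5 + 2 + 4 + 5 + 3 = 30.
For comparison, the top-then-right route costs 39.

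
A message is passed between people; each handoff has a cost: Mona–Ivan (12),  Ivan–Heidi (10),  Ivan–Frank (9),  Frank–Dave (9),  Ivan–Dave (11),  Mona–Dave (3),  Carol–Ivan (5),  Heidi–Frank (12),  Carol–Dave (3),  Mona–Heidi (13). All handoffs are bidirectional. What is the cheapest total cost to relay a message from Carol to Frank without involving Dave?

14

Routes from Carol to Frank avoiding Dave:
Carol -> Ivan -> Heidi -> Frank: 5 + 10 + 12 = 27
Carol -> Ivan -> Mona -> Heidi -> Frank: 5 + 12 + 13 + 12 = 42
Carol -> Ivan -> Frank: 5 + 9 = 14
Shortest: 14.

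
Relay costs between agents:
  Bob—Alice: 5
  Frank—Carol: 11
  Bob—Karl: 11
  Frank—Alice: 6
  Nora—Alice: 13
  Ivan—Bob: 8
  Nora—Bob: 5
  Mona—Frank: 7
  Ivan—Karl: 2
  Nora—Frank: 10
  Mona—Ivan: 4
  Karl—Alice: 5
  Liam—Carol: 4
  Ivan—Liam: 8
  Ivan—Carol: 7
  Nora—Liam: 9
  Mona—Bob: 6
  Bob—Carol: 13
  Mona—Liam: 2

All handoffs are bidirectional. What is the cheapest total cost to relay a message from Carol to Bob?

12

A few of the Carol→Bob routes:
Carol - Bob: 13
Carol - Liam - Mona - Bob: 4 + 2 + 6 = 12
Carol - Liam - Nora - Bob: 4 + 9 + 5 = 18
Carol - Ivan - Mona - Bob: 7 + 4 + 6 = 17
Carol - Liam - Mona - Ivan - Bob: 4 + 2 + 4 + 8 = 18
Carol - Ivan - Bob: 7 + 8 = 15
Best route has total 12.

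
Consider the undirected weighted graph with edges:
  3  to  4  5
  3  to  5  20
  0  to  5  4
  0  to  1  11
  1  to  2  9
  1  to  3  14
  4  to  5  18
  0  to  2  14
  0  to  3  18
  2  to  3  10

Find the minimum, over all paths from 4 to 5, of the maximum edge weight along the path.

11

Checking several routes:
4→3→2→0→5: max(5, 10, 14, 4) = 14
4→3→1→2→0→5: max(5, 14, 9, 14, 4) = 14
4→3→2→1→0→5: max(5, 10, 9, 11, 4) = 11
Smallest bottleneck: 11.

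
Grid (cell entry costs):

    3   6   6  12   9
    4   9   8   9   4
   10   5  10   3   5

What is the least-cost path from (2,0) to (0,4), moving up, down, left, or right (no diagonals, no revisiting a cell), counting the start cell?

46

Path r2c0→r2c1→r2c2→r2c3→r2c4→r1c4→r0c4: 10 + 5 + 10 + 3 + 5 + 4 + 9 = 46.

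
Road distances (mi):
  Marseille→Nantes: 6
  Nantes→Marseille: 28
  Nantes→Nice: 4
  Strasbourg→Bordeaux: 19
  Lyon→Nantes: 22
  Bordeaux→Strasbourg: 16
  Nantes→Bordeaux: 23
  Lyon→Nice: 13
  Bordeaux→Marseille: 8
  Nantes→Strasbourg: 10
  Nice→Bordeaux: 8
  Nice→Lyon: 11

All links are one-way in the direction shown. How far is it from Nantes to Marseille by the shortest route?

20

Routes from Nantes to Marseille:
Nantes→Strasbourg→Bordeaux→Marseille: 10 + 19 + 8 = 37
Nantes→Bordeaux→Marseille: 23 + 8 = 31
Nantes→Marseille: 28
Nantes→Nice→Bordeaux→Marseille: 4 + 8 + 8 = 20
Shortest: 20 mi.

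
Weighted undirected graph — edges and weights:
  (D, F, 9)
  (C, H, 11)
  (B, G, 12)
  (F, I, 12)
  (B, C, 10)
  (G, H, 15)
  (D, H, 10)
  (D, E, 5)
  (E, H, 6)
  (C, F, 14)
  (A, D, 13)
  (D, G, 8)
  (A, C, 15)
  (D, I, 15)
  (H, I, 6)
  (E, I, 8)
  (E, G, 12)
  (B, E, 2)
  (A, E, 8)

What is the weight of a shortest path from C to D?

Some routes from C to D:
C→H→E→D: 11 + 6 + 5 = 22
C→H→D: 11 + 10 = 21
C→B→E→H→D: 10 + 2 + 6 + 10 = 28
C→F→D: 14 + 9 = 23
C→B→E→D: 10 + 2 + 5 = 17
The minimum is 17.

17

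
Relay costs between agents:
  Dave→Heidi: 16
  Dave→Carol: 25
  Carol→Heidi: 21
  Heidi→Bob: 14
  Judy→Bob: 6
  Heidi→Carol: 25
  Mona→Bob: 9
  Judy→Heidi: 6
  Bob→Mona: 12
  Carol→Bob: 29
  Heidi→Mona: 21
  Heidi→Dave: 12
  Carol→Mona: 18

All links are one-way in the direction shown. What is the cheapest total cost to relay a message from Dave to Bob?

30

Comparing a few candidate routes:
Dave-Heidi-Bob: 16 + 14 = 30
Dave-Carol-Mona-Bob: 25 + 18 + 9 = 52
Dave-Heidi-Mona-Bob: 16 + 21 + 9 = 46
Dave-Heidi-Carol-Mona-Bob: 16 + 25 + 18 + 9 = 68
Dave-Carol-Heidi-Bob: 25 + 21 + 14 = 60
Dave-Carol-Bob: 25 + 29 = 54
The minimum is 30.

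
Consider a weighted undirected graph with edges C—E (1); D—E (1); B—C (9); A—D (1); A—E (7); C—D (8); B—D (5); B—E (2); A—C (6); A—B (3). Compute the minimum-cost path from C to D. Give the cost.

2

A few of the C→D routes:
C - E - D: 1 + 1 = 2
C - A - D: 6 + 1 = 7
C - E - B - A - D: 1 + 2 + 3 + 1 = 7
C - E - B - D: 1 + 2 + 5 = 8
Shortest: 2.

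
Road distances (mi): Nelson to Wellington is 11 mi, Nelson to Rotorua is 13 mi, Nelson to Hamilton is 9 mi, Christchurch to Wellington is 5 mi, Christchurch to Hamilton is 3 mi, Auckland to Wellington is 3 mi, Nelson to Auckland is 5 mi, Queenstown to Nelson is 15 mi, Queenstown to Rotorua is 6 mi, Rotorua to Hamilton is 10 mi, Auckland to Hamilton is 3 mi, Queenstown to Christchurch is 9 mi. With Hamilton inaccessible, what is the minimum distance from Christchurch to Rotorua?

A few of the Christchurch→Rotorua routes:
Christchurch-Queenstown-Rotorua: 9 + 6 = 15
Christchurch-Wellington-Nelson-Queenstown-Rotorua: 5 + 11 + 15 + 6 = 37
Christchurch-Wellington-Nelson-Rotorua: 5 + 11 + 13 = 29
Christchurch-Wellington-Auckland-Nelson-Rotorua: 5 + 3 + 5 + 13 = 26
Christchurch-Wellington-Auckland-Nelson-Queenstown-Rotorua: 5 + 3 + 5 + 15 + 6 = 34
Shortest: 15 mi.

15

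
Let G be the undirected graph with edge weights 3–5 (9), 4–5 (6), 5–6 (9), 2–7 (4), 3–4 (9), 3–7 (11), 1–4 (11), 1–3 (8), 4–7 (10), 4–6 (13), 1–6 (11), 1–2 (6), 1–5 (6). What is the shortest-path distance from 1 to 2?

Some routes from 1 to 2:
1 → 4 → 7 → 2: 11 + 10 + 4 = 25
1 → 2: 6
1 → 3 → 7 → 2: 8 + 11 + 4 = 23
Best route has total 6.

6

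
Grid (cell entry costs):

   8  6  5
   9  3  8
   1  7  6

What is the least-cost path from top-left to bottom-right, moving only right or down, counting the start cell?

30

Take r0c0→r0c1→r1c1→r2c1→r2c2 for a total of 8 + 6 + 3 + 7 + 6 = 30.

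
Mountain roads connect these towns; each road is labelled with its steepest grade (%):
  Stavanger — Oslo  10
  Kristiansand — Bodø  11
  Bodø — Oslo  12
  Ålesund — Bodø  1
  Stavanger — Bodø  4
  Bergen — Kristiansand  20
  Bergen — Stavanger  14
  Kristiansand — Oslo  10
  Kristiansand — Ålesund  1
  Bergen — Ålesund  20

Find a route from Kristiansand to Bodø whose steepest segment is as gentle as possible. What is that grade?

Checking several routes:
Kristiansand→Bodø: max(11) = 11
Kristiansand→Oslo→Stavanger→Bodø: max(10, 10, 4) = 10
Kristiansand→Ålesund→Bodø: max(1, 1) = 1
Smallest bottleneck: 1%.

1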